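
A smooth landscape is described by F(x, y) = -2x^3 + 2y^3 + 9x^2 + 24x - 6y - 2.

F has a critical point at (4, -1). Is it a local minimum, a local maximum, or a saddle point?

The mixed partial ∂²F/∂x∂y is 0, so the Hessian at any point is diag(F_xx, F_yy) = diag(6(-2x + 3), 12y).
At (4, -1): H = diag(-30, -12).
Both eigenvalues are negative, so H is negative definite: a local maximum.

local maximum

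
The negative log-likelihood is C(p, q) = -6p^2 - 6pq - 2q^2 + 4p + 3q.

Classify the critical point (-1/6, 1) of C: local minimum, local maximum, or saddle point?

local maximum

The Hessian of C is constant: H = [[-12, -6], [-6, -4]].
det(H) = (-12)·(-4) − (-6)² = 12.
det(H) > 0 and tr(H) = -16 < 0, so H is negative definite and the point is a local maximum.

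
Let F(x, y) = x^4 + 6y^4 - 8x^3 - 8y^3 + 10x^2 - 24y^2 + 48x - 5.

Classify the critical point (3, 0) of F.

local maximum

The mixed partial ∂²F/∂x∂y is 0, so the Hessian at any point is diag(F_xx, F_yy) = diag(4(3x^2 - 12x + 5), 24(3y^2 - 2y - 2)).
At (3, 0): H = diag(-16, -48).
Both eigenvalues are negative, so H is negative definite: a local maximum.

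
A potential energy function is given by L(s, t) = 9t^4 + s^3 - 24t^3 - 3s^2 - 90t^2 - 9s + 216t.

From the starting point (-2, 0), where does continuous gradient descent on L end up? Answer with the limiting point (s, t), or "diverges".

L is separable, so gradient descent decouples: s follows -∂L/∂s, t follows -∂L/∂t.
∂L/∂s = 3(s - 3)(s + 1); at s=-2 this is 15, so s decreases.
∂L/∂t = 36(t - 3)(t - 1)(t + 2); at t=0 this is 216, so t decreases.
The s-coordinate has no critical point in that direction and runs off to infinity.

diverges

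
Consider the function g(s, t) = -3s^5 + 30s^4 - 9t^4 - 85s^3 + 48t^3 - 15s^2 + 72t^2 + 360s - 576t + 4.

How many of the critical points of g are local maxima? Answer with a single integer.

g separates as a function of s plus a function of t, so ∇g=0 decouples.
∂g/∂s = -15(s - 4)(s - 3)(s - 2)(s + 1) = 0 at s ∈ {-1, 2, 3, 4}; ∂g/∂t = -36(t - 4)(t - 2)(t + 2) = 0 at t ∈ {-2, 2, 4}.
The Hessian is diagonal: diag(g_ss, g_tt). Second derivatives: g_ss(-1)=900, g_ss(2)=-90, g_ss(3)=60, g_ss(4)=-150; g_tt(-2)=-864, g_tt(2)=288, g_tt(4)=-432.
Local maxima occur where both diagonal entries negative: (2, -2), (2, 4), (4, -2), (4, 4). Count: 4.

4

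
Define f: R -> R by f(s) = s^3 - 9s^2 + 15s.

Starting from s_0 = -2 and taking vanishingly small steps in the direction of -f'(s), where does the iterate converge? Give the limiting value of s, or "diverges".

diverges

f'(s) = 3(s - 5)(s - 1), so f'(-2) = 63.
Gradient descent moves in the -f' direction, i.e. s is decreasing.
There is no critical point below s=-2, and f' keeps the same sign, so the iterate runs off to −∞.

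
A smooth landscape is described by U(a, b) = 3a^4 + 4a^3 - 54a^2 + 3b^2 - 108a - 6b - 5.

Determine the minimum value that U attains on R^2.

-467

U(a,b) separates as P(a) + Q(b) − 5, so its minimum is min P + min Q − 5.
P'(a) = 12(a - 3)(a + 1)(a + 3) vanishes at a ∈ {-3, -1, 3}; Q'(b) = 6b - 6 vanishes at b ∈ {1}.
Local minima of P (where P''>0): P(-3)=-27, P(3)=-459. Local minima of Q: Q(1)=-3.
So the global minimum of U is P(3) + Q(1) − 5 = -459 − 3 − 5 = -467, attained at (3, 1).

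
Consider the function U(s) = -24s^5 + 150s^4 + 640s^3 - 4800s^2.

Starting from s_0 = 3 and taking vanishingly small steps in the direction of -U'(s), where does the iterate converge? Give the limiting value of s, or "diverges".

U'(s) = -120s(s - 5)(s - 4)(s + 4), so U'(3) = -5040.
Gradient descent moves in the -U' direction, i.e. s is increasing.
The nearest critical point in that direction is s = 4, where U'' = 3840 > 0 (a local minimum). The iterate converges there.

4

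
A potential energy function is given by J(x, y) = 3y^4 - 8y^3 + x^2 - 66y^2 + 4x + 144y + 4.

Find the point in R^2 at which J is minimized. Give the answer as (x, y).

J(x,y) separates as P(x) + Q(y) + 4, so its minimum is min P + min Q + 4.
P'(x) = 2x + 4 vanishes at x ∈ {-2}; Q'(y) = 12(y - 4)(y - 1)(y + 3) vanishes at y ∈ {-3, 1, 4}.
Local minima of P (where P''>0): P(-2)=-4. Local minima of Q: Q(-3)=-567, Q(4)=-224.
So the global minimum of J is P(-2) + Q(-3) + 4 = -4 − 567 + 4 = -567, attained at (-2, -3).

(-2, -3)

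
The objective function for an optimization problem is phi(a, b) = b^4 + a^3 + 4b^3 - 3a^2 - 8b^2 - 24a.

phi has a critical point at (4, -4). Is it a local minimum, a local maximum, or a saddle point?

The mixed partial ∂²phi/∂a∂b is 0, so the Hessian at any point is diag(phi_aa, phi_bb) = diag(6(a - 1), 4(3b^2 + 6b - 4)).
At (4, -4): H = diag(18, 80).
Both eigenvalues are positive, so H is positive definite: a local minimum.

local minimum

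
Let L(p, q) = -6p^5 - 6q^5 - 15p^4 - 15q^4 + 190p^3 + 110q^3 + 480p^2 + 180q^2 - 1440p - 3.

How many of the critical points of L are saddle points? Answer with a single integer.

L separates as a function of p plus a function of q, so ∇L=0 decouples.
∂L/∂p = -30(p - 4)(p - 1)(p + 3)(p + 4) = 0 at p ∈ {-4, -3, 1, 4}; ∂L/∂q = -30q(q - 3)(q + 1)(q + 4) = 0 at q ∈ {-4, -1, 0, 3}.
The Hessian is diagonal: diag(L_pp, L_qq). Second derivatives: L_pp(-4)=1200, L_pp(-3)=-840, L_pp(1)=1800, L_pp(4)=-5040; L_qq(-4)=2520, L_qq(-1)=-360, L_qq(0)=360, L_qq(3)=-2520.
Saddle points occur where the two diagonal entries have opposite signs: (-4, -1), (-4, 3), (-3, -4), (-3, 0), (1, -1), (1, 3), (4, -4), (4, 0). Count: 8.

8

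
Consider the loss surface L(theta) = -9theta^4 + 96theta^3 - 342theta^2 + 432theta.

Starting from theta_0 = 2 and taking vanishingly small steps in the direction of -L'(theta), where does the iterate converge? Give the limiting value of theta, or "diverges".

3

L'(theta) = -36(theta - 4)(theta - 3)(theta - 1), so L'(2) = -72.
Gradient descent moves in the -L' direction, i.e. theta is increasing.
The nearest critical point in that direction is theta = 3, where L'' = 72 > 0 (a local minimum). The iterate converges there.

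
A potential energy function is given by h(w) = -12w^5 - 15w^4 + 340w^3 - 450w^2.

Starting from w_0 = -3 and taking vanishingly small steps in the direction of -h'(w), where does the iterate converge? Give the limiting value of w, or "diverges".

-5

h'(w) = -60w(w - 3)(w - 1)(w + 5), so h'(-3) = 8640.
Gradient descent moves in the -h' direction, i.e. w is decreasing.
The nearest critical point in that direction is w = -5, where h'' = 14400 > 0 (a local minimum). The iterate converges there.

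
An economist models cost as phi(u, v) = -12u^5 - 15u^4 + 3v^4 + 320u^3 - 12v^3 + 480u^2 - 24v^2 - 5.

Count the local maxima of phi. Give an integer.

2

phi separates as a function of u plus a function of v, so ∇phi=0 decouples.
∂phi/∂u = -60u(u - 4)(u + 1)(u + 4) = 0 at u ∈ {-4, -1, 0, 4}; ∂phi/∂v = 12v(v - 4)(v + 1) = 0 at v ∈ {-1, 0, 4}.
The Hessian is diagonal: diag(phi_uu, phi_vv). Second derivatives: phi_uu(-4)=5760, phi_uu(-1)=-900, phi_uu(0)=960, phi_uu(4)=-9600; phi_vv(-1)=60, phi_vv(0)=-48, phi_vv(4)=240.
Local maxima occur where both diagonal entries negative: (-1, 0), (4, 0). Count: 2.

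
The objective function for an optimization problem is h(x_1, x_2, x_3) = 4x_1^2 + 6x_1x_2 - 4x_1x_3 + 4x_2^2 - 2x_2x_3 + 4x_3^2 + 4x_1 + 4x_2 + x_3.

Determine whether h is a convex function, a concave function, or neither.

convex

h is quadratic, so its Hessian is the constant matrix H = [[8, 6, -4], [6, 8, -2], [-4, -2, 8]].
Leading principal minors: 8, 28, 160.
All positive ⇒ H ≻ 0 ⇒ convex.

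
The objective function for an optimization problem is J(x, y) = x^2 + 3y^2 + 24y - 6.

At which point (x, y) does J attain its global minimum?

J(x,y) separates as P(x) + Q(y) − 6, so its minimum is min P + min Q − 6.
P'(x) = 2x vanishes at x ∈ {0}; Q'(y) = 6y + 24 vanishes at y ∈ {-4}.
Local minima of P (where P''>0): P(0)=0. Local minima of Q: Q(-4)=-48.
So the global minimum of J is P(0) + Q(-4) − 6 = 0 − 48 − 6 = -54, attained at (0, -4).

(0, -4)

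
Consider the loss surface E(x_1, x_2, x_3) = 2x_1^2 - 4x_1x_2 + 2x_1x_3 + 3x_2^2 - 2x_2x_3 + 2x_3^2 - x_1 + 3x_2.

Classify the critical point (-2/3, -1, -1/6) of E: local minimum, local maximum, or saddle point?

The Hessian is constant: H = [[4, -4, 2], [-4, 6, -2], [2, -2, 4]].
Leading principal minors: Δ₁ = 4, Δ₂ = 8, Δ₃ = 24.
All leading minors are positive, so H is positive definite: a local minimum.

local minimum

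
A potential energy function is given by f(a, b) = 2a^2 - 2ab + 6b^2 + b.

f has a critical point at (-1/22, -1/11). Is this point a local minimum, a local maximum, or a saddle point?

The Hessian of f is constant: H = [[4, -2], [-2, 12]].
det(H) = 4·12 − (-2)² = 44.
det(H) > 0 and tr(H) = 16 > 0, so H is positive definite and the point is a local minimum.

local minimum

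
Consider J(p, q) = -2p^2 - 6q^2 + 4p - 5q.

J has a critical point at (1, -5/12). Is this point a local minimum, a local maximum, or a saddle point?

local maximum

The Hessian of J is constant: H = [[-4, 0], [0, -12]].
det(H) = (-4)·(-12) − 0² = 48.
det(H) > 0 and tr(H) = -16 < 0, so H is negative definite and the point is a local maximum.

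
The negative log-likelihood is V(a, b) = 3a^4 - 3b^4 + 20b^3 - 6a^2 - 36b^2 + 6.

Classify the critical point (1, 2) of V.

local minimum

The mixed partial ∂²V/∂a∂b is 0, so the Hessian at any point is diag(V_aa, V_bb) = diag(12(3a^2 - 1), 12(-3b^2 + 10b - 6)).
At (1, 2): H = diag(24, 24).
Both eigenvalues are positive, so H is positive definite: a local minimum.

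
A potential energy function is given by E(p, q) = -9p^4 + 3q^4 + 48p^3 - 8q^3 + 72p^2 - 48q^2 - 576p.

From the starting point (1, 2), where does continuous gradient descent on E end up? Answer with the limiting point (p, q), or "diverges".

(2, 4)

E is separable, so gradient descent decouples: p follows -∂E/∂p, q follows -∂E/∂q.
∂E/∂p = -36(p - 4)(p - 2)(p + 2); at p=1 this is -324, so p increases.
∂E/∂q = 12q(q - 4)(q + 2); at q=2 this is -192, so q increases.
p converges to its nearest critical value 2 (a local min of the p-part); q converges to 4. The iterate converges to (2, 4).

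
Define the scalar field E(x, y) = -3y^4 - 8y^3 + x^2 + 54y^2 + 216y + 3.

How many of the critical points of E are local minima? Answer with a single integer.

1

E separates as a function of x plus a function of y, so ∇E=0 decouples.
∂E/∂x = 2x = 0 at x ∈ {0}; ∂E/∂y = -12(y - 3)(y + 2)(y + 3) = 0 at y ∈ {-3, -2, 3}.
The Hessian is diagonal: diag(E_xx, E_yy). Second derivatives: E_xx(0)=2; E_yy(-3)=-72, E_yy(-2)=60, E_yy(3)=-360.
Local minima occur where both diagonal entries positive: (0, -2). Count: 1.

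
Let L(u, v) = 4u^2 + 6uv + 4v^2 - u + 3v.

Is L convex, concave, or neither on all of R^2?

L is quadratic, so its Hessian is the constant matrix H = [[8, 6], [6, 8]].
det(H) = 28, tr(H) = 16.
det(H) > 0 and tr(H) > 0, so H is positive definite everywhere: convex.

convex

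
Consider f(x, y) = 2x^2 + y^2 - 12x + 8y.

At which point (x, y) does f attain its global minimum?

f(x,y) separates as P(x) + Q(y), so its minimum is min P + min Q.
P'(x) = 4x - 12 vanishes at x ∈ {3}; Q'(y) = 2y + 8 vanishes at y ∈ {-4}.
Local minima of P (where P''>0): P(3)=-18. Local minima of Q: Q(-4)=-16.
So the global minimum of f is P(3) + Q(-4) = -18 − 16 = -34, attained at (3, -4).

(3, -4)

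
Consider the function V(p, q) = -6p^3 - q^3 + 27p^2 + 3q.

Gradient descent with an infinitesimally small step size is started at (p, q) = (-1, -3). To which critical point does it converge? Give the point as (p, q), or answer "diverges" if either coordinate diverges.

(0, -1)

V is separable, so gradient descent decouples: p follows -∂V/∂p, q follows -∂V/∂q.
∂V/∂p = -18p(p - 3); at p=-1 this is -72, so p increases.
∂V/∂q = -3(q - 1)(q + 1); at q=-3 this is -24, so q increases.
p converges to its nearest critical value 0 (a local min of the p-part); q converges to -1. The iterate converges to (0, -1).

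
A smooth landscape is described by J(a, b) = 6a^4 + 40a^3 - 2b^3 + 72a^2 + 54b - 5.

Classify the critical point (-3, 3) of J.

saddle point

The mixed partial ∂²J/∂a∂b is 0, so the Hessian at any point is diag(J_aa, J_bb) = diag(24(3a^2 + 10a + 6), -12b).
At (-3, 3): H = diag(72, -36).
The eigenvalues have opposite signs, so H is indefinite: a saddle point.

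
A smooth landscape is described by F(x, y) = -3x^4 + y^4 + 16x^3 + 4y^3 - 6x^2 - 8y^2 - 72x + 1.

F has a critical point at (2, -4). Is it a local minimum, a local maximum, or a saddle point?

local minimum

The mixed partial ∂²F/∂x∂y is 0, so the Hessian at any point is diag(F_xx, F_yy) = diag(12(-3x^2 + 8x - 1), 4(3y^2 + 6y - 4)).
At (2, -4): H = diag(36, 80).
Both eigenvalues are positive, so H is positive definite: a local minimum.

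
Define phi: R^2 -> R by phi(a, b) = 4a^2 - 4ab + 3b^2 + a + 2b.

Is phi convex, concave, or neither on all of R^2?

convex

phi is quadratic, so its Hessian is the constant matrix H = [[8, -4], [-4, 6]].
det(H) = 32, tr(H) = 14.
det(H) > 0 and tr(H) > 0, so H is positive definite everywhere: convex.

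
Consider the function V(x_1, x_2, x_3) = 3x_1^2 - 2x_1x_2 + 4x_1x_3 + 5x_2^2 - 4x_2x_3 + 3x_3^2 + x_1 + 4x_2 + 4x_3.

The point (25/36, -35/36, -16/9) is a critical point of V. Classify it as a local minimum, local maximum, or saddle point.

The Hessian is constant: H = [[6, -2, 4], [-2, 10, -4], [4, -4, 6]].
Leading principal minors: Δ₁ = 6, Δ₂ = 56, Δ₃ = 144.
All leading minors are positive, so H is positive definite: a local minimum.

local minimum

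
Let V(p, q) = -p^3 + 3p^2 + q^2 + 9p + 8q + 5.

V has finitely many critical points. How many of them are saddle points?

V separates as a function of p plus a function of q, so ∇V=0 decouples.
∂V/∂p = -3(p - 3)(p + 1) = 0 at p ∈ {-1, 3}; ∂V/∂q = 2(q + 4) = 0 at q ∈ {-4}.
The Hessian is diagonal: diag(V_pp, V_qq). Second derivatives: V_pp(-1)=12, V_pp(3)=-12; V_qq(-4)=2.
Saddle points occur where the two diagonal entries have opposite signs: (3, -4). Count: 1.

1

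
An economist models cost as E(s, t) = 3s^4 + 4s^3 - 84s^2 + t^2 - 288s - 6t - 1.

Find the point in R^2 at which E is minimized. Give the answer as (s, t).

(4, 3)

E(s,t) separates as P(s) + Q(t) − 1, so its minimum is min P + min Q − 1.
P'(s) = 12(s - 4)(s + 2)(s + 3) vanishes at s ∈ {-3, -2, 4}; Q'(t) = 2(t - 3) vanishes at t ∈ {3}.
Local minima of P (where P''>0): P(-3)=243, P(4)=-1472. Local minima of Q: Q(3)=-9.
So the global minimum of E is P(4) + Q(3) − 1 = -1472 − 9 − 1 = -1482, attained at (4, 3).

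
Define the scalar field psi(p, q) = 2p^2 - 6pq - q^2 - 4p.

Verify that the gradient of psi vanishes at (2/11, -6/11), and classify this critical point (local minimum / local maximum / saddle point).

∇psi = (4p - 6q - 4, -6p - 2q); substituting (2/11, -6/11) gives ∇psi = (0, 0), so (2/11, -6/11) is indeed a critical point.
The Hessian of psi is constant: H = [[4, -6], [-6, -2]].
det(H) = 4·(-2) − (-6)² = -44.
Since det(H) < 0, H is indefinite and the critical point is a saddle point.

saddle point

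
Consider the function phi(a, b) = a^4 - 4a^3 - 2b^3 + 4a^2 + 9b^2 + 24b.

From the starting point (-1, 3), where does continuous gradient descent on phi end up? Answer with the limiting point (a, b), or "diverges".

(0, -1)

phi is separable, so gradient descent decouples: a follows -∂phi/∂a, b follows -∂phi/∂b.
∂phi/∂a = 4a(a - 2)(a - 1); at a=-1 this is -24, so a increases.
∂phi/∂b = -6(b - 4)(b + 1); at b=3 this is 24, so b decreases.
a converges to its nearest critical value 0 (a local min of the a-part); b converges to -1. The iterate converges to (0, -1).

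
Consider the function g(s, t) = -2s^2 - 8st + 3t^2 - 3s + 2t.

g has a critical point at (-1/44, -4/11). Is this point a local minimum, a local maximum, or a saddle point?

saddle point

The Hessian of g is constant: H = [[-4, -8], [-8, 6]].
det(H) = (-4)·6 − (-8)² = -88.
Since det(H) < 0, H is indefinite and the critical point is a saddle point.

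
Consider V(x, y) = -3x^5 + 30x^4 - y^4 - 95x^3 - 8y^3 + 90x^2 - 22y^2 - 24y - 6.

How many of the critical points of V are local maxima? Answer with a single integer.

V separates as a function of x plus a function of y, so ∇V=0 decouples.
∂V/∂x = -15x(x - 4)(x - 3)(x - 1) = 0 at x ∈ {0, 1, 3, 4}; ∂V/∂y = -4(y + 1)(y + 2)(y + 3) = 0 at y ∈ {-3, -2, -1}.
The Hessian is diagonal: diag(V_xx, V_yy). Second derivatives: V_xx(0)=180, V_xx(1)=-90, V_xx(3)=90, V_xx(4)=-180; V_yy(-3)=-8, V_yy(-2)=4, V_yy(-1)=-8.
Local maxima occur where both diagonal entries negative: (1, -3), (1, -1), (4, -3), (4, -1). Count: 4.

4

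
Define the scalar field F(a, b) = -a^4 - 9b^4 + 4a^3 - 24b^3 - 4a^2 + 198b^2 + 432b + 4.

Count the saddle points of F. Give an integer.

F separates as a function of a plus a function of b, so ∇F=0 decouples.
∂F/∂a = -4a(a - 2)(a - 1) = 0 at a ∈ {0, 1, 2}; ∂F/∂b = -36(b - 3)(b + 1)(b + 4) = 0 at b ∈ {-4, -1, 3}.
The Hessian is diagonal: diag(F_aa, F_bb). Second derivatives: F_aa(0)=-8, F_aa(1)=4, F_aa(2)=-8; F_bb(-4)=-756, F_bb(-1)=432, F_bb(3)=-1008.
Saddle points occur where the two diagonal entries have opposite signs: (0, -1), (1, -4), (1, 3), (2, -1). Count: 4.

4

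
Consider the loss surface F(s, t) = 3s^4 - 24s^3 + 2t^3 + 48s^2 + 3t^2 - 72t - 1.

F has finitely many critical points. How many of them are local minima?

F separates as a function of s plus a function of t, so ∇F=0 decouples.
∂F/∂s = 12s(s - 4)(s - 2) = 0 at s ∈ {0, 2, 4}; ∂F/∂t = 6(t - 3)(t + 4) = 0 at t ∈ {-4, 3}.
The Hessian is diagonal: diag(F_ss, F_tt). Second derivatives: F_ss(0)=96, F_ss(2)=-48, F_ss(4)=96; F_tt(-4)=-42, F_tt(3)=42.
Local minima occur where both diagonal entries positive: (0, 3), (4, 3). Count: 2.

2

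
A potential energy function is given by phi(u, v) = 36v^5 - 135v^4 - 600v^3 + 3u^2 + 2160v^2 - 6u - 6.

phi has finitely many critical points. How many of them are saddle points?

2

phi separates as a function of u plus a function of v, so ∇phi=0 decouples.
∂phi/∂u = 6(u - 1) = 0 at u ∈ {1}; ∂phi/∂v = 180v(v - 4)(v - 2)(v + 3) = 0 at v ∈ {-3, 0, 2, 4}.
The Hessian is diagonal: diag(phi_uu, phi_vv). Second derivatives: phi_uu(1)=6; phi_vv(-3)=-18900, phi_vv(0)=4320, phi_vv(2)=-3600, phi_vv(4)=10080.
Saddle points occur where the two diagonal entries have opposite signs: (1, -3), (1, 2). Count: 2.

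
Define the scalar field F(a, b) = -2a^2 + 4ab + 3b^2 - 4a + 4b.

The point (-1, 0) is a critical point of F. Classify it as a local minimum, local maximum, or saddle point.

The Hessian of F is constant: H = [[-4, 4], [4, 6]].
det(H) = (-4)·6 − 4² = -40.
Since det(H) < 0, H is indefinite and the critical point is a saddle point.

saddle point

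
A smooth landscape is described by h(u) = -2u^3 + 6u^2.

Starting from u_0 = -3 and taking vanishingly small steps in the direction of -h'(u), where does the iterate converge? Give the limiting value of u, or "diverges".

h'(u) = -6u(u - 2), so h'(-3) = -90.
Gradient descent moves in the -h' direction, i.e. u is increasing.
The nearest critical point in that direction is u = 0, where h'' = 12 > 0 (a local minimum). The iterate converges there.

0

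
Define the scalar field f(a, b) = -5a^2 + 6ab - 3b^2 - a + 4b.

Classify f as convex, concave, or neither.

concave

f is quadratic, so its Hessian is the constant matrix H = [[-10, 6], [6, -6]].
det(H) = 24, tr(H) = -16.
det(H) > 0 and tr(H) < 0, so H is negative definite everywhere: concave.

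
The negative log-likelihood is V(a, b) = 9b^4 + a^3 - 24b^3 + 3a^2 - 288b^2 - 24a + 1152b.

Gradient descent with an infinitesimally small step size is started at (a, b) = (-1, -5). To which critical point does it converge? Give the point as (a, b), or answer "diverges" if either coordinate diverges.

V is separable, so gradient descent decouples: a follows -∂V/∂a, b follows -∂V/∂b.
∂V/∂a = 3(a - 2)(a + 4); at a=-1 this is -27, so a increases.
∂V/∂b = 36(b - 4)(b - 2)(b + 4); at b=-5 this is -2268, so b increases.
a converges to its nearest critical value 2 (a local min of the a-part); b converges to -4. The iterate converges to (2, -4).

(2, -4)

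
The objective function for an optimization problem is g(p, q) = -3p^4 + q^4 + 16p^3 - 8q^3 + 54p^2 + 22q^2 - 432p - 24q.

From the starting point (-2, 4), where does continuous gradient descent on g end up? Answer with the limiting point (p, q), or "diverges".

(3, 3)

g is separable, so gradient descent decouples: p follows -∂g/∂p, q follows -∂g/∂q.
∂g/∂p = -12(p - 4)(p - 3)(p + 3); at p=-2 this is -360, so p increases.
∂g/∂q = 4(q - 3)(q - 2)(q - 1); at q=4 this is 24, so q decreases.
p converges to its nearest critical value 3 (a local min of the p-part); q converges to 3. The iterate converges to (3, 3).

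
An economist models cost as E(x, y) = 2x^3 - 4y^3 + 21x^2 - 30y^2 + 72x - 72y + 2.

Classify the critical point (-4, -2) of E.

The mixed partial ∂²E/∂x∂y is 0, so the Hessian at any point is diag(E_xx, E_yy) = diag(6(2x + 7), -12(2y + 5)).
At (-4, -2): H = diag(-6, -12).
Both eigenvalues are negative, so H is negative definite: a local maximum.

local maximum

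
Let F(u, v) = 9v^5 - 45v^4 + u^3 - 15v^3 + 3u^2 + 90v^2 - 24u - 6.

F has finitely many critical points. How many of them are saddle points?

4

F separates as a function of u plus a function of v, so ∇F=0 decouples.
∂F/∂u = 3(u - 2)(u + 4) = 0 at u ∈ {-4, 2}; ∂F/∂v = 45v(v - 4)(v - 1)(v + 1) = 0 at v ∈ {-1, 0, 1, 4}.
The Hessian is diagonal: diag(F_uu, F_vv). Second derivatives: F_uu(-4)=-18, F_uu(2)=18; F_vv(-1)=-450, F_vv(0)=180, F_vv(1)=-270, F_vv(4)=2700.
Saddle points occur where the two diagonal entries have opposite signs: (-4, 0), (-4, 4), (2, -1), (2, 1). Count: 4.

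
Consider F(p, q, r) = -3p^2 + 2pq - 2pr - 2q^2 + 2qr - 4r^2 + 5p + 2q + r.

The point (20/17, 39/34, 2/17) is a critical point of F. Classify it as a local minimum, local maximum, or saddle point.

local maximum

The Hessian is constant: H = [[-6, 2, -2], [2, -4, 2], [-2, 2, -8]].
Leading principal minors: Δ₁ = -6, Δ₂ = 20, Δ₃ = -136.
The minors alternate sign starting negative (−, +, −), so H is negative definite: a local maximum.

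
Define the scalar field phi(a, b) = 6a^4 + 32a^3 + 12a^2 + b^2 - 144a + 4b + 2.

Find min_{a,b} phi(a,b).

-96

phi(a,b) separates as P(a) + Q(b) + 2, so its minimum is min P + min Q + 2.
P'(a) = 24(a - 1)(a + 2)(a + 3) vanishes at a ∈ {-3, -2, 1}; Q'(b) = 2b + 4 vanishes at b ∈ {-2}.
Local minima of P (where P''>0): P(-3)=162, P(1)=-94. Local minima of Q: Q(-2)=-4.
So the global minimum of phi is P(1) + Q(-2) + 2 = -94 − 4 + 2 = -96, attained at (1, -2).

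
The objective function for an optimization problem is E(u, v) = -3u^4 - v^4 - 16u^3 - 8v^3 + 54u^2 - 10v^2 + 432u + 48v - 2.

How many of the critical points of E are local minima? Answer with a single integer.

E separates as a function of u plus a function of v, so ∇E=0 decouples.
∂E/∂u = -12(u - 3)(u + 3)(u + 4) = 0 at u ∈ {-4, -3, 3}; ∂E/∂v = -4(v - 1)(v + 3)(v + 4) = 0 at v ∈ {-4, -3, 1}.
The Hessian is diagonal: diag(E_uu, E_vv). Second derivatives: E_uu(-4)=-84, E_uu(-3)=72, E_uu(3)=-504; E_vv(-4)=-20, E_vv(-3)=16, E_vv(1)=-80.
Local minima occur where both diagonal entries positive: (-3, -3). Count: 1.

1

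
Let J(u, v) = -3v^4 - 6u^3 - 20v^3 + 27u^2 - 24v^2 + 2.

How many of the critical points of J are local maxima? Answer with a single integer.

J separates as a function of u plus a function of v, so ∇J=0 decouples.
∂J/∂u = -18u(u - 3) = 0 at u ∈ {0, 3}; ∂J/∂v = -12v(v + 1)(v + 4) = 0 at v ∈ {-4, -1, 0}.
The Hessian is diagonal: diag(J_uu, J_vv). Second derivatives: J_uu(0)=54, J_uu(3)=-54; J_vv(-4)=-144, J_vv(-1)=36, J_vv(0)=-48.
Local maxima occur where both diagonal entries negative: (3, -4), (3, 0). Count: 2.

2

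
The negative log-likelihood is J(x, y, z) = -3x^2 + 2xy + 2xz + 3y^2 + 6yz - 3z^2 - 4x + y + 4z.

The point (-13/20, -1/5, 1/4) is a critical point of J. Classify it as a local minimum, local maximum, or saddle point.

The Hessian is constant: H = [[-6, 2, 2], [2, 6, 6], [2, 6, -6]].
Leading principal minors: Δ₁ = -6, Δ₂ = -40, Δ₃ = 480.
The minors fit neither the all-positive nor the alternating-sign pattern, so H is indefinite: a saddle point.

saddle point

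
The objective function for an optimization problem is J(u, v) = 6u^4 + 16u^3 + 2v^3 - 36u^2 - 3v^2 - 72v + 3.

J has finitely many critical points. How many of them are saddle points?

3

J separates as a function of u plus a function of v, so ∇J=0 decouples.
∂J/∂u = 24u(u - 1)(u + 3) = 0 at u ∈ {-3, 0, 1}; ∂J/∂v = 6(v - 4)(v + 3) = 0 at v ∈ {-3, 4}.
The Hessian is diagonal: diag(J_uu, J_vv). Second derivatives: J_uu(-3)=288, J_uu(0)=-72, J_uu(1)=96; J_vv(-3)=-42, J_vv(4)=42.
Saddle points occur where the two diagonal entries have opposite signs: (-3, -3), (0, 4), (1, -3). Count: 3.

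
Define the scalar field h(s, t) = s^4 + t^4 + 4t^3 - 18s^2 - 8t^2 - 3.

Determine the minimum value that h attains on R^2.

h(s,t) separates as P(s) + Q(t) − 3, so its minimum is min P + min Q − 3.
P'(s) = 4s(s - 3)(s + 3) vanishes at s ∈ {-3, 0, 3}; Q'(t) = 4t(t - 1)(t + 4) vanishes at t ∈ {-4, 0, 1}.
Local minima of P (where P''>0): P(-3)=-81, P(3)=-81. Local minima of Q: Q(-4)=-128, Q(1)=-3.
So the global minimum of h is P(-3) + Q(-4) − 3 = -81 − 128 − 3 = -212, attained at (-3, -4).

-212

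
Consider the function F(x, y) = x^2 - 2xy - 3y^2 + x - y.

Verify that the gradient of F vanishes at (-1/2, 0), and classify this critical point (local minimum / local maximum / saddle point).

saddle point

∇F = (2x - 2y + 1, -2x - 6y - 1); substituting (-1/2, 0) gives ∇F = (0, 0), so (-1/2, 0) is indeed a critical point.
The Hessian of F is constant: H = [[2, -2], [-2, -6]].
det(H) = 2·(-6) − (-2)² = -16.
Since det(H) < 0, H is indefinite and the critical point is a saddle point.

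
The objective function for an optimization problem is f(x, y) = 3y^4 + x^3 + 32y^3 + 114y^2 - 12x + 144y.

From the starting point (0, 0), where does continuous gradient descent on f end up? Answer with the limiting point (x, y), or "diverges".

f is separable, so gradient descent decouples: x follows -∂f/∂x, y follows -∂f/∂y.
∂f/∂x = 3(x - 2)(x + 2); at x=0 this is -12, so x increases.
∂f/∂y = 12(y + 1)(y + 3)(y + 4); at y=0 this is 144, so y decreases.
x converges to its nearest critical value 2 (a local min of the x-part); y converges to -1. The iterate converges to (2, -1).

(2, -1)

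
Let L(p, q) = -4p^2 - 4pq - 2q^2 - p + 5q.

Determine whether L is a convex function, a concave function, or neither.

L is quadratic, so its Hessian is the constant matrix H = [[-8, -4], [-4, -4]].
det(H) = 16, tr(H) = -12.
det(H) > 0 and tr(H) < 0, so H is negative definite everywhere: concave.

concave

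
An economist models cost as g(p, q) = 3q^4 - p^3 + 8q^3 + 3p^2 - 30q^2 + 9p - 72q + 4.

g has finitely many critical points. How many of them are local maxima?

1

g separates as a function of p plus a function of q, so ∇g=0 decouples.
∂g/∂p = -3(p - 3)(p + 1) = 0 at p ∈ {-1, 3}; ∂g/∂q = 12(q - 2)(q + 1)(q + 3) = 0 at q ∈ {-3, -1, 2}.
The Hessian is diagonal: diag(g_pp, g_qq). Second derivatives: g_pp(-1)=12, g_pp(3)=-12; g_qq(-3)=120, g_qq(-1)=-72, g_qq(2)=180.
Local maxima occur where both diagonal entries negative: (3, -1). Count: 1.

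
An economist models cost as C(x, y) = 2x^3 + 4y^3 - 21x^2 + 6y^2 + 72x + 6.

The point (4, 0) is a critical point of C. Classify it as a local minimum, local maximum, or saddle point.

local minimum

The mixed partial ∂²C/∂x∂y is 0, so the Hessian at any point is diag(C_xx, C_yy) = diag(6(2x - 7), 12(2y + 1)).
At (4, 0): H = diag(6, 12).
Both eigenvalues are positive, so H is positive definite: a local minimum.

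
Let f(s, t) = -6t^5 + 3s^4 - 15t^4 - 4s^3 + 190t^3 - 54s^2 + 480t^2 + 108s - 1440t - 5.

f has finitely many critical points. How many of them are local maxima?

2

f separates as a function of s plus a function of t, so ∇f=0 decouples.
∂f/∂s = 12(s - 3)(s - 1)(s + 3) = 0 at s ∈ {-3, 1, 3}; ∂f/∂t = -30(t - 4)(t - 1)(t + 3)(t + 4) = 0 at t ∈ {-4, -3, 1, 4}.
The Hessian is diagonal: diag(f_ss, f_tt). Second derivatives: f_ss(-3)=288, f_ss(1)=-96, f_ss(3)=144; f_tt(-4)=1200, f_tt(-3)=-840, f_tt(1)=1800, f_tt(4)=-5040.
Local maxima occur where both diagonal entries negative: (1, -3), (1, 4). Count: 2.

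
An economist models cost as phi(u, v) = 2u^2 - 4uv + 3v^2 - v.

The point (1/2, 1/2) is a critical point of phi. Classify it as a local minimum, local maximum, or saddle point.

The Hessian of phi is constant: H = [[4, -4], [-4, 6]].
det(H) = 4·6 − (-4)² = 8.
det(H) > 0 and tr(H) = 10 > 0, so H is positive definite and the point is a local minimum.

local minimum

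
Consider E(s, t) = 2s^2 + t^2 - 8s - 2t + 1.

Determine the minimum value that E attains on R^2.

-8

E(s,t) separates as P(s) + Q(t) + 1, so its minimum is min P + min Q + 1.
P'(s) = 4s - 8 vanishes at s ∈ {2}; Q'(t) = 2(t - 1) vanishes at t ∈ {1}.
Local minima of P (where P''>0): P(2)=-8. Local minima of Q: Q(1)=-1.
So the global minimum of E is P(2) + Q(1) + 1 = -8 − 1 + 1 = -8, attained at (2, 1).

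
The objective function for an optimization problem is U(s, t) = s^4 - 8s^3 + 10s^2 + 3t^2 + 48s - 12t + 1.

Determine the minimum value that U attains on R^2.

U(s,t) separates as P(s) + Q(t) + 1, so its minimum is min P + min Q + 1.
P'(s) = 4(s - 4)(s - 3)(s + 1) vanishes at s ∈ {-1, 3, 4}; Q'(t) = 6(t - 2) vanishes at t ∈ {2}.
Local minima of P (where P''>0): P(-1)=-29, P(4)=96. Local minima of Q: Q(2)=-12.
So the global minimum of U is P(-1) + Q(2) + 1 = -29 − 12 + 1 = -40, attained at (-1, 2).

-40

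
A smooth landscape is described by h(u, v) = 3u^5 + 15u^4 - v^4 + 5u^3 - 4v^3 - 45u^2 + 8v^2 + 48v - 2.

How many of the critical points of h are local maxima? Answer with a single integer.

h separates as a function of u plus a function of v, so ∇h=0 decouples.
∂h/∂u = 15u(u - 1)(u + 2)(u + 3) = 0 at u ∈ {-3, -2, 0, 1}; ∂h/∂v = -4(v - 2)(v + 2)(v + 3) = 0 at v ∈ {-3, -2, 2}.
The Hessian is diagonal: diag(h_uu, h_vv). Second derivatives: h_uu(-3)=-180, h_uu(-2)=90, h_uu(0)=-90, h_uu(1)=180; h_vv(-3)=-20, h_vv(-2)=16, h_vv(2)=-80.
Local maxima occur where both diagonal entries negative: (-3, -3), (-3, 2), (0, -3), (0, 2). Count: 4.

4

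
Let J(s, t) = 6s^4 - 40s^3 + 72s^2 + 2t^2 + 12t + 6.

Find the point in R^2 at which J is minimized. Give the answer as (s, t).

J(s,t) separates as P(s) + Q(t) + 6, so its minimum is min P + min Q + 6.
P'(s) = 24s(s - 3)(s - 2) vanishes at s ∈ {0, 2, 3}; Q'(t) = 4(t + 3) vanishes at t ∈ {-3}.
Local minima of P (where P''>0): P(0)=0, P(3)=54. Local minima of Q: Q(-3)=-18.
So the global minimum of J is P(0) + Q(-3) + 6 = 0 − 18 + 6 = -12, attained at (0, -3).

(0, -3)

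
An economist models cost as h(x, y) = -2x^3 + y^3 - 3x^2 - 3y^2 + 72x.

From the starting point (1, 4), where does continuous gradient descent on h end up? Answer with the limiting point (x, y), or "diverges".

(-4, 2)

h is separable, so gradient descent decouples: x follows -∂h/∂x, y follows -∂h/∂y.
∂h/∂x = -6(x - 3)(x + 4); at x=1 this is 60, so x decreases.
∂h/∂y = 3y(y - 2); at y=4 this is 24, so y decreases.
x converges to its nearest critical value -4 (a local min of the x-part); y converges to 2. The iterate converges to (-4, 2).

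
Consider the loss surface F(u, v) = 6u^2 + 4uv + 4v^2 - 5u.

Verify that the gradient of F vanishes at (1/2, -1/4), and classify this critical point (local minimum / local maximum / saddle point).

∇F = (12u + 4v - 5, 4u + 8v); substituting (1/2, -1/4) gives ∇F = (0, 0), so (1/2, -1/4) is indeed a critical point.
The Hessian of F is constant: H = [[12, 4], [4, 8]].
det(H) = 12·8 − 4² = 80.
det(H) > 0 and tr(H) = 20 > 0, so H is positive definite and the point is a local minimum.

local minimum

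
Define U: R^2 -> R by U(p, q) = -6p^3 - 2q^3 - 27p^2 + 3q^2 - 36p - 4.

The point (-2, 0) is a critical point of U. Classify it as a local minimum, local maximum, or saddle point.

local minimum

The mixed partial ∂²U/∂p∂q is 0, so the Hessian at any point is diag(U_pp, U_qq) = diag(-18(2p + 3), 6(-2q + 1)).
At (-2, 0): H = diag(18, 6).
Both eigenvalues are positive, so H is positive definite: a local minimum.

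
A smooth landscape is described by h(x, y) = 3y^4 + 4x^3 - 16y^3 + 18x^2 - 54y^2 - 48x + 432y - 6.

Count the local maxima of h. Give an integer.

h separates as a function of x plus a function of y, so ∇h=0 decouples.
∂h/∂x = 12(x - 1)(x + 4) = 0 at x ∈ {-4, 1}; ∂h/∂y = 12(y - 4)(y - 3)(y + 3) = 0 at y ∈ {-3, 3, 4}.
The Hessian is diagonal: diag(h_xx, h_yy). Second derivatives: h_xx(-4)=-60, h_xx(1)=60; h_yy(-3)=504, h_yy(3)=-72, h_yy(4)=84.
Local maxima occur where both diagonal entries negative: (-4, 3). Count: 1.

1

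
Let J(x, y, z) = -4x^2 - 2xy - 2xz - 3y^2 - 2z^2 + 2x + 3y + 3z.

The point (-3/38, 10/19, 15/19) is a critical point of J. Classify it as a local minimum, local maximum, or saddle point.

local maximum

The Hessian is constant: H = [[-8, -2, -2], [-2, -6, 0], [-2, 0, -4]].
Leading principal minors: Δ₁ = -8, Δ₂ = 44, Δ₃ = -152.
The minors alternate sign starting negative (−, +, −), so H is negative definite: a local maximum.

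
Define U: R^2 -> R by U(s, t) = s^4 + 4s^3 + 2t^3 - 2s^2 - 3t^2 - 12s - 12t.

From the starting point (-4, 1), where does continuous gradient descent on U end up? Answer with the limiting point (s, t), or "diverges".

(-3, 2)

U is separable, so gradient descent decouples: s follows -∂U/∂s, t follows -∂U/∂t.
∂U/∂s = 4(s - 1)(s + 1)(s + 3); at s=-4 this is -60, so s increases.
∂U/∂t = 6(t - 2)(t + 1); at t=1 this is -12, so t increases.
s converges to its nearest critical value -3 (a local min of the s-part); t converges to 2. The iterate converges to (-3, 2).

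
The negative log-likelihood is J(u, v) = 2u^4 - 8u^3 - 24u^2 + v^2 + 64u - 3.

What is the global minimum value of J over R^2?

-131

J(u,v) separates as P(u) + Q(v) − 3, so its minimum is min P + min Q − 3.
P'(u) = 8(u - 4)(u - 1)(u + 2) vanishes at u ∈ {-2, 1, 4}; Q'(v) = 2v vanishes at v ∈ {0}.
Local minima of P (where P''>0): P(-2)=-128, P(4)=-128. Local minima of Q: Q(0)=0.
So the global minimum of J is P(-2) + Q(0) − 3 = -128 + 0 − 3 = -131, attained at (-2, 0).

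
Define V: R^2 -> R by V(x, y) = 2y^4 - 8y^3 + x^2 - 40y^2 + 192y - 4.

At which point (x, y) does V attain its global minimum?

V(x,y) separates as P(x) + Q(y) − 4, so its minimum is min P + min Q − 4.
P'(x) = 2x vanishes at x ∈ {0}; Q'(y) = 8(y - 4)(y - 2)(y + 3) vanishes at y ∈ {-3, 2, 4}.
Local minima of P (where P''>0): P(0)=0. Local minima of Q: Q(-3)=-558, Q(4)=128.
So the global minimum of V is P(0) + Q(-3) − 4 = 0 − 558 − 4 = -562, attained at (0, -3).

(0, -3)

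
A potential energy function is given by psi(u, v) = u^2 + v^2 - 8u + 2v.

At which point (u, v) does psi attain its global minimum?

psi(u,v) separates as P(u) + Q(v), so its minimum is min P + min Q.
P'(u) = 2u - 8 vanishes at u ∈ {4}; Q'(v) = 2v + 2 vanishes at v ∈ {-1}.
Local minima of P (where P''>0): P(4)=-16. Local minima of Q: Q(-1)=-1.
So the global minimum of psi is P(4) + Q(-1) = -16 − 1 = -17, attained at (4, -1).

(4, -1)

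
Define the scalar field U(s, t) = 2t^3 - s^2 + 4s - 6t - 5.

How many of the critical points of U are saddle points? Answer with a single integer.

U separates as a function of s plus a function of t, so ∇U=0 decouples.
∂U/∂s = -2(s - 2) = 0 at s ∈ {2}; ∂U/∂t = 6(t - 1)(t + 1) = 0 at t ∈ {-1, 1}.
The Hessian is diagonal: diag(U_ss, U_tt). Second derivatives: U_ss(2)=-2; U_tt(-1)=-12, U_tt(1)=12.
Saddle points occur where the two diagonal entries have opposite signs: (2, 1). Count: 1.

1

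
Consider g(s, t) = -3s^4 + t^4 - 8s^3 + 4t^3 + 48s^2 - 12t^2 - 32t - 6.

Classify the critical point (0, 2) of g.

local minimum

The mixed partial ∂²g/∂s∂t is 0, so the Hessian at any point is diag(g_ss, g_tt) = diag(12(-3s^2 - 4s + 8), 12(t^2 + 2t - 2)).
At (0, 2): H = diag(96, 72).
Both eigenvalues are positive, so H is positive definite: a local minimum.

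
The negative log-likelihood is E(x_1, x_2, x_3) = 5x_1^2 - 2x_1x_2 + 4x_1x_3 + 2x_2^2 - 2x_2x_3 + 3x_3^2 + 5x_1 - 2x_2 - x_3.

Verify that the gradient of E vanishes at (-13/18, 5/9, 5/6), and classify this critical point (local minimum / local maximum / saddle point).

local minimum

∇E = (10x_1 - 2x_2 + 4x_3 + 5, -2x_1 + 4x_2 - 2x_3 - 2, 4x_1 - 2x_2 + 6x_3 - 1); substituting (-13/18, 5/9, 5/6) gives ∇E = (0, 0, 0), so (-13/18, 5/9, 5/6) is indeed a critical point.
The Hessian is constant: H = [[10, -2, 4], [-2, 4, -2], [4, -2, 6]].
Leading principal minors: Δ₁ = 10, Δ₂ = 36, Δ₃ = 144.
All leading minors are positive, so H is positive definite: a local minimum.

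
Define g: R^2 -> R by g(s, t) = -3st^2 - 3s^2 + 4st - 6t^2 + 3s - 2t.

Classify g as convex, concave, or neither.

neither

The term -3st^2 is cubic, so the Hessian is not constant.
∂²g/∂t² = -6s - 12, which takes both signs as s varies (negative for sufficiently large s). A diagonal entry of the Hessian changing sign means the Hessian is neither positive- nor negative-semidefinite on all of R^2.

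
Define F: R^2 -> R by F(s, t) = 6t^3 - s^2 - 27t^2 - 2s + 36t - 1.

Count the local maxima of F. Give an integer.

F separates as a function of s plus a function of t, so ∇F=0 decouples.
∂F/∂s = -2(s + 1) = 0 at s ∈ {-1}; ∂F/∂t = 18(t - 2)(t - 1) = 0 at t ∈ {1, 2}.
The Hessian is diagonal: diag(F_ss, F_tt). Second derivatives: F_ss(-1)=-2; F_tt(1)=-18, F_tt(2)=18.
Local maxima occur where both diagonal entries negative: (-1, 1). Count: 1.

1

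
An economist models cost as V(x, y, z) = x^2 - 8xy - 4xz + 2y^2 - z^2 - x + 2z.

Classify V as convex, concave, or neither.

neither

V is quadratic, so its Hessian is the constant matrix H = [[2, -8, -4], [-8, 4, 0], [-4, 0, -2]].
Leading principal minors: 2, -56, 48.
Neither pattern holds ⇒ H is indefinite ⇒ neither convex nor concave.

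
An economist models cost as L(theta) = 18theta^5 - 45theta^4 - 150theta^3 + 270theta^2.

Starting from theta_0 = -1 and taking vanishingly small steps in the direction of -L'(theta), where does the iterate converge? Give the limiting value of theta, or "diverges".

L'(theta) = 90theta(theta - 3)(theta - 1)(theta + 2), so L'(-1) = -720.
Gradient descent moves in the -L' direction, i.e. theta is increasing.
The nearest critical point in that direction is theta = 0, where L'' = 540 > 0 (a local minimum). The iterate converges there.

0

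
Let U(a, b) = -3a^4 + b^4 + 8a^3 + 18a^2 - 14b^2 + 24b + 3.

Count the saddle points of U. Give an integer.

5

U separates as a function of a plus a function of b, so ∇U=0 decouples.
∂U/∂a = -12a(a - 3)(a + 1) = 0 at a ∈ {-1, 0, 3}; ∂U/∂b = 4(b - 2)(b - 1)(b + 3) = 0 at b ∈ {-3, 1, 2}.
The Hessian is diagonal: diag(U_aa, U_bb). Second derivatives: U_aa(-1)=-48, U_aa(0)=36, U_aa(3)=-144; U_bb(-3)=80, U_bb(1)=-16, U_bb(2)=20.
Saddle points occur where the two diagonal entries have opposite signs: (-1, -3), (-1, 2), (0, 1), (3, -3), (3, 2). Count: 5.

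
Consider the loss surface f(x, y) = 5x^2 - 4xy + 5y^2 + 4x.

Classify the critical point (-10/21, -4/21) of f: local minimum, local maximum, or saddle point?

local minimum

The Hessian of f is constant: H = [[10, -4], [-4, 10]].
det(H) = 10·10 − (-4)² = 84.
det(H) > 0 and tr(H) = 20 > 0, so H is positive definite and the point is a local minimum.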